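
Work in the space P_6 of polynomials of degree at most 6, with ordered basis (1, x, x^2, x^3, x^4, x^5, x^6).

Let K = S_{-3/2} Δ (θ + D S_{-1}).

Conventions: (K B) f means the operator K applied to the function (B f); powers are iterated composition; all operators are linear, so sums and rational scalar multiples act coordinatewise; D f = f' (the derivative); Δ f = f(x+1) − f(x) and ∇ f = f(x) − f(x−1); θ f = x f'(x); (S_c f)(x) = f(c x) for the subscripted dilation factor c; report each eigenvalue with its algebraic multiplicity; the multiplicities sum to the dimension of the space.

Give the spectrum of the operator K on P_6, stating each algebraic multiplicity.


image of 1: 0
image of x: 1
image of x^2: -6x + 4
image of x^3: (81/4)x^2 - (9/2)x
image of x^4: -54x^3 + 81x^2 - 42x + 8
image of x^5: (2025/16)x^4 - (405/4)x^3 + 45x^2 - (15/2)x
image of x^6: -(2187/8)x^5 + (1215/2)x^4 - (1215/2)x^3 + (675/2)x^2 - 99x + 12
the matrix is upper triangular; its diagonal is (0, 0, 0, 0, 0, 0, 0)
for a triangular matrix the eigenvalues are the diagonal entries, with algebraic multiplicity their repetition count

λ = 0 (multiplicity 7)


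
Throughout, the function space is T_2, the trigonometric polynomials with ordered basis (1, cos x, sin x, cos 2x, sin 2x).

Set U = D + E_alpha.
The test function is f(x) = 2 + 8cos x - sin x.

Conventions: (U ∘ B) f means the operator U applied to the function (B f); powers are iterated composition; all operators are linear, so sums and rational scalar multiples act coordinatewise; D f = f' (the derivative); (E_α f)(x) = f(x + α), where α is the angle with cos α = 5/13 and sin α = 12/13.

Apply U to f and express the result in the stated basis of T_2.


g(x) = 2 + (15/13)cos x - (205/13)sin x

D f = -cos x - 8sin x
E_alpha f = 2 + (28/13)cos x - (101/13)sin x
(D + E_alpha) f = 2 + (15/13)cos x - (205/13)sin x


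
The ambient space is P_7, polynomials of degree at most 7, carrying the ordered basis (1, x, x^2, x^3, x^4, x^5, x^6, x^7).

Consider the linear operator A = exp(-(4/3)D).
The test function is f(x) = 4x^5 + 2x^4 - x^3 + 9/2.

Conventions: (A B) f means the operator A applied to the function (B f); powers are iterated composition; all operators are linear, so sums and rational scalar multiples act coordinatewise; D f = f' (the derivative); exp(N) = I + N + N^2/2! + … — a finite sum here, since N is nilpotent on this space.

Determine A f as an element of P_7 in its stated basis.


the result is g(x) = 4x^5 - (74/3)x^4 + (535/9)x^3 - (1876/27)x^2 + (3152/81)x - 1781/486

order-1 term: -(80/3)x^4 - (32/3)x^3 + 4x^2
order-2 term: (640/9)x^3 + (64/3)x^2 - (16/3)x
order-3 term: -(2560/27)x^2 - (512/27)x + 64/27
order-4 term: (5120/81)x + 512/81
order-5 term: -4096/243
the series for exp(-(4/3)D) f terminates at order 5
exp(-(4/3)D) f = 4x^5 - (74/3)x^4 + (535/9)x^3 - (1876/27)x^2 + (3152/81)x - 1781/486


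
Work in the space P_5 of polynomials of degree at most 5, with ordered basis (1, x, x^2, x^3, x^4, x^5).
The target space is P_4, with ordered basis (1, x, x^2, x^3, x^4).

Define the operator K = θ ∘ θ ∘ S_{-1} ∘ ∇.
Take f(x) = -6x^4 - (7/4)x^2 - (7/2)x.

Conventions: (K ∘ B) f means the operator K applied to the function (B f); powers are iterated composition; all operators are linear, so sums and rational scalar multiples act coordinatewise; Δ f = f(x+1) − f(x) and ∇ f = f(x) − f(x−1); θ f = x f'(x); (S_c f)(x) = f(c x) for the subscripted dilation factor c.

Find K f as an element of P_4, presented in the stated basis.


the image equals g(x) = 216x^3 + 144x^2 + (55/2)x

∇ f = -24x^3 + 36x^2 - (55/2)x + 17/4
S_{-1} ∇ f = 24x^3 + 36x^2 + (55/2)x + 17/4
θ (S_{-1} ∘ ∇) f = 72x^3 + 72x^2 + (55/2)x
θ θ (S_{-1} ∘ ∇) f = 216x^3 + 144x^2 + (55/2)x


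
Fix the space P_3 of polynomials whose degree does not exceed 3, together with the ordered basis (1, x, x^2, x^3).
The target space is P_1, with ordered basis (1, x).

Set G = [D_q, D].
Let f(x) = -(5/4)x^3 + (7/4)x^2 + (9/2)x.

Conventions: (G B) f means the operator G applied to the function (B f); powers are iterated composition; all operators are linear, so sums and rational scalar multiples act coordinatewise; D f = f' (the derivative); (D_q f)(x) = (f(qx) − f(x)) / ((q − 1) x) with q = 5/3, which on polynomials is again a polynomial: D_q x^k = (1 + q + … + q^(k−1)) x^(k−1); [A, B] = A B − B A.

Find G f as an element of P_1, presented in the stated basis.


D f = -(15/4)x^2 + (7/2)x + 9/2
D_q D f = -10x + 7/2
D_q f = -(245/36)x^2 + (14/3)x + 9/2
D D_q f = -(245/18)x + 14/3
[D_q, D] f = (65/18)x - 7/6

g(x) = (65/18)x - 7/6


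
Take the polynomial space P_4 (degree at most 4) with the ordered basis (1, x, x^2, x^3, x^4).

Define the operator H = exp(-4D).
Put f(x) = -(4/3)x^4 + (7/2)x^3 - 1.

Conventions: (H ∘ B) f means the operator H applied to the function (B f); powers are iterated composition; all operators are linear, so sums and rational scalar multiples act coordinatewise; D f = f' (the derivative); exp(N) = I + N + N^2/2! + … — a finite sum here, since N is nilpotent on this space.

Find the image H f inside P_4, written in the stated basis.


the result is g(x) = -(4/3)x^4 + (149/6)x^3 - 170x^2 + (1528/3)x - 1699/3

order-1 term: (64/3)x^3 - 42x^2
order-2 term: -128x^2 + 168x
order-3 term: (1024/3)x - 224
order-4 term: -1024/3
the series for exp(-4D) f terminates at order 4
exp(-4D) f = -(4/3)x^4 + (149/6)x^3 - 170x^2 + (1528/3)x - 1699/3


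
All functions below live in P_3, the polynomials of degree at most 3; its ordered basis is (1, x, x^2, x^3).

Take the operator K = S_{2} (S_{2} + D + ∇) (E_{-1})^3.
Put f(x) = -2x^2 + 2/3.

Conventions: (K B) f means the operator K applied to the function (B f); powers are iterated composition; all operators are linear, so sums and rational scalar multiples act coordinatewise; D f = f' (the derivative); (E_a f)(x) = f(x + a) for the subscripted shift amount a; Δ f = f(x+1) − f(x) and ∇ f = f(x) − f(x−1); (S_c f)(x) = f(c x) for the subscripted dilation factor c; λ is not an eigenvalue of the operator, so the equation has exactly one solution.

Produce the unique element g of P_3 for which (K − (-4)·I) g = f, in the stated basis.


the result is g(x) = -(1/10)x^2 - (1/5)x + 1/75

write g with unknown coordinates in the stated basis and equate coefficients in (K − (-4)·I) g = f
solving from the highest basis element down gives g = -(1/10)x^2 - (1/5)x + 1/75
check: K g = -(8/5)x^2 + (4/5)x + 46/75
so K g − (-4)·g = -2x^2 + 2/3 = f ✓


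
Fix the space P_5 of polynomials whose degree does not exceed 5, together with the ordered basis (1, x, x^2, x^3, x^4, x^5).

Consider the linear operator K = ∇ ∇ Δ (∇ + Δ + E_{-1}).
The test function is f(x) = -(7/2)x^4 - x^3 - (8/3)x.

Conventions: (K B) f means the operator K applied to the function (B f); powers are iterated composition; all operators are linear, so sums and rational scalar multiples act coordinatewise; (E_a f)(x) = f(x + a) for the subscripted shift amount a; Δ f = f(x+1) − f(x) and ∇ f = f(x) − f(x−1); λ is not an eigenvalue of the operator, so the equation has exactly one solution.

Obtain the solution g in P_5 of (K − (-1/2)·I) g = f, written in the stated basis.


g(x) = -7x^4 - 2x^3 + (992/3)x + 192

write g with unknown coordinates in the stated basis and equate coefficients in (K − (-1/2)·I) g = f
solving from the highest basis element down gives g = -7x^4 - 2x^3 + (992/3)x + 192
check: K g = -168x - 96
so K g − (-1/2)·g = -(7/2)x^4 - x^3 - (8/3)x = f ✓


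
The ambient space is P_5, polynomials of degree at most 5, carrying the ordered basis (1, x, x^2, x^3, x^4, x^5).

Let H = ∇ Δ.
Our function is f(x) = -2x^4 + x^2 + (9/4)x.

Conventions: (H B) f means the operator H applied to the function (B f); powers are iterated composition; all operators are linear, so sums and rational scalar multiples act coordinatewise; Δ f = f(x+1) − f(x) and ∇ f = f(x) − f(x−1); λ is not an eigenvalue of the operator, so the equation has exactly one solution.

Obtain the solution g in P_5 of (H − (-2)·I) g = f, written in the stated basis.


write g with unknown coordinates in the stated basis and equate coefficients in (H − (-2)·I) g = f
solving from the highest basis element down gives g = -x^4 + (13/2)x^2 + (9/8)x - 11/2
check: H g = -12x^2 + 11
so H g − (-2)·g = -2x^4 + x^2 + (9/4)x = f ✓

the image equals g(x) = -x^4 + (13/2)x^2 + (9/8)x - 11/2


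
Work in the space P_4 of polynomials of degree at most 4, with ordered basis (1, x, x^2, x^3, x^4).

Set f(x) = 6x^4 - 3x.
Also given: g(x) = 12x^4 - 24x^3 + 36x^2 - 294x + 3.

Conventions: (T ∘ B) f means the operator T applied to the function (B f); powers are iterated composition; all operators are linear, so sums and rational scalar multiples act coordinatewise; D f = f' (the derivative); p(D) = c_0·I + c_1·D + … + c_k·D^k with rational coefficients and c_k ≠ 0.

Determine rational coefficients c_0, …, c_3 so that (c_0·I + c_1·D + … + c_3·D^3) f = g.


D^0 f = 6x^4 - 3x
D^1 f = 24x^3 - 3
D^2 f = 72x^2
D^3 f = 144x
matching coefficients of g against c_0 f + c_1 Df + … from the top degree down determines the c_i
solution: c_0 = 2, c_1 = -1, c_2 = 1/2, c_3 = -2

p(D) = 2·I − D + (1/2)·D^2 − 2·D^3, i.e. c_0 = 2, c_1 = -1, c_2 = 1/2, c_3 = -2


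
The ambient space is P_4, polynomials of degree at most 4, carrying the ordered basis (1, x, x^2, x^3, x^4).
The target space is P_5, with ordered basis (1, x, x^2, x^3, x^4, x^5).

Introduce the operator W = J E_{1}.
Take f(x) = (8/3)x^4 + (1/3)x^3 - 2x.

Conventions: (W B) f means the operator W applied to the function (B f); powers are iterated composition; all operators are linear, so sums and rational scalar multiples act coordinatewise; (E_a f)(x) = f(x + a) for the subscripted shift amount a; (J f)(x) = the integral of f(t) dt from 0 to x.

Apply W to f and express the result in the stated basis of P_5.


g(x) = (8/15)x^5 + (11/4)x^4 + (17/3)x^3 + (29/6)x^2 + x

E_{1} f = (8/3)x^4 + 11x^3 + 17x^2 + (29/3)x + 1
J E_{1} f = (8/15)x^5 + (11/4)x^4 + (17/3)x^3 + (29/6)x^2 + x


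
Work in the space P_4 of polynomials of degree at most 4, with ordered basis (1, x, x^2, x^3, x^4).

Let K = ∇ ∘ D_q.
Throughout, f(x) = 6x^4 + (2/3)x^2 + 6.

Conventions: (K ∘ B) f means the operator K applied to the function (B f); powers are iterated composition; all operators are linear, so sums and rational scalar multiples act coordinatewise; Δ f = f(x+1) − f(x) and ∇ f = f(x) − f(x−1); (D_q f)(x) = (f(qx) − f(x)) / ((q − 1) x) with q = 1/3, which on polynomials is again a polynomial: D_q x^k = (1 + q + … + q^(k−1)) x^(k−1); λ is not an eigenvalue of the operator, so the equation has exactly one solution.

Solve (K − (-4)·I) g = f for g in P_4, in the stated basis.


the image equals g(x) = (3/2)x^4 - (3/2)x^2 + (5/3)x + 13/9

write g with unknown coordinates in the stated basis and equate coefficients in (K − (-4)·I) g = f
solving from the highest basis element down gives g = (3/2)x^4 - (3/2)x^2 + (5/3)x + 13/9
check: K g = (20/3)x^2 - (20/3)x + 2/9
so K g − (-4)·g = 6x^4 + (2/3)x^2 + 6 = f ✓


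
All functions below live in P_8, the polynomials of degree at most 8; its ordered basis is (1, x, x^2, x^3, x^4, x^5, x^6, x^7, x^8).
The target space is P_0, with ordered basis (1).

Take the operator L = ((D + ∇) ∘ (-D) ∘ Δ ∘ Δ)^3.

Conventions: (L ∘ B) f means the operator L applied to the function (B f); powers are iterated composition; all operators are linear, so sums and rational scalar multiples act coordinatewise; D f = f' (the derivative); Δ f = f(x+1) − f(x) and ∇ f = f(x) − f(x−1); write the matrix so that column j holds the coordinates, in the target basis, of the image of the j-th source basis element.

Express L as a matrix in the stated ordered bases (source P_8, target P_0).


image of 1: 0
image of x: 0
image of x^2: 0
image of x^3: 0
image of x^4: 0
image of x^5: 0
image of x^6: 0
image of x^7: 0
image of x^8: 0
each image's coordinates form column j of the matrix

the matrix is [[0, 0, 0, 0, 0, 0, 0, 0, 0]] (rows listed top to bottom)


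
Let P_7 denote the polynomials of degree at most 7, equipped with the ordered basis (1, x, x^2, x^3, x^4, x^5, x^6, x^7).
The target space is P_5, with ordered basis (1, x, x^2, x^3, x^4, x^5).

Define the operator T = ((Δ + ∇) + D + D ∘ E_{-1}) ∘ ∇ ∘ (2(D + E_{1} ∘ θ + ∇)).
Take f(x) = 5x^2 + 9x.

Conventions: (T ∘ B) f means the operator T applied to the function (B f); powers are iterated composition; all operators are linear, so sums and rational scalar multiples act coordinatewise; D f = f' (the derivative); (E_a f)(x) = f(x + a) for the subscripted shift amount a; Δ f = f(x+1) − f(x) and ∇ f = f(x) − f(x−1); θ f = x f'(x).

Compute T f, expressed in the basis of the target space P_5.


D f = 10x + 9
θ f = 10x^2 + 9x
E_{1} θ f = 10x^2 + 29x + 19
∇ f = 10x + 4
(D + E_{1} ∘ θ + ∇) f = 10x^2 + 49x + 32
(2(D + E_{1} ∘ θ + ∇)) f = 20x^2 + 98x + 64
∇ (2(D + E_{1} ∘ θ + ∇)) f = 40x + 78
Δ ∇ (2(D + E_{1} ∘ θ + ∇)) f = 40
∇ ∇ (2(D + E_{1} ∘ θ + ∇)) f = 40
(Δ + ∇) ∇ (2(D + E_{1} ∘ θ + ∇)) f = 80
D ∇ (2(D + E_{1} ∘ θ + ∇)) f = 40
E_{-1} ∇ (2(D + E_{1} ∘ θ + ∇)) f = 40x + 38
D E_{-1} ∇ (2(D + E_{1} ∘ θ + ∇)) f = 40
((Δ + ∇) + D + D ∘ E_{-1}) ∇ (2(D + E_{1} ∘ θ + ∇)) f = 160

the result is g(x) = 160


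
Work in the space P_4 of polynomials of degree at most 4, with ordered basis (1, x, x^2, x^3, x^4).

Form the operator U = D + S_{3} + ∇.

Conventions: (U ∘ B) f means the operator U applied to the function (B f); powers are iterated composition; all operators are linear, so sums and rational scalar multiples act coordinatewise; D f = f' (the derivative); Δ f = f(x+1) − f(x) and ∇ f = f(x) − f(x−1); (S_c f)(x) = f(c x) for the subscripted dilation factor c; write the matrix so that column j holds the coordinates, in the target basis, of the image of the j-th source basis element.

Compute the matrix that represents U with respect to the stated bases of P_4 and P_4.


the matrix is [[1, 2, -1, 1, -1]; [0, 3, 4, -3, 4]; [0, 0, 9, 6, -6]; [0, 0, 0, 27, 8]; [0, 0, 0, 0, 81]] (rows listed top to bottom)

image of 1: 1
image of x: 3x + 2
image of x^2: 9x^2 + 4x - 1
image of x^3: 27x^3 + 6x^2 - 3x + 1
image of x^4: 81x^4 + 8x^3 - 6x^2 + 4x - 1
each image's coordinates form column j of the matrix


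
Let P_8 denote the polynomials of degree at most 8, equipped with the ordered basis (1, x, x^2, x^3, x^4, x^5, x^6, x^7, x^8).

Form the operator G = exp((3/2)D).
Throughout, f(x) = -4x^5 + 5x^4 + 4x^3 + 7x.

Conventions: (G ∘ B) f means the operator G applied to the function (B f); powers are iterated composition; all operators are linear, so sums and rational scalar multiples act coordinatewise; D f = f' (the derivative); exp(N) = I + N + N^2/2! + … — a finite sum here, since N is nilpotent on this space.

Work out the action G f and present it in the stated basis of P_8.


order-1 term: -30x^4 + 30x^3 + 18x^2 + 21/2
order-2 term: -90x^3 + (135/2)x^2 + 27x
order-3 term: -135x^2 + (135/2)x + 27/2
order-4 term: -(405/4)x + 405/16
order-5 term: -243/8
the series for exp((3/2)D) f terminates at order 5
exp((3/2)D) f = -4x^5 - 25x^4 - 56x^3 - (99/2)x^2 + (1/4)x + 303/16

the result is g(x) = -4x^5 - 25x^4 - 56x^3 - (99/2)x^2 + (1/4)x + 303/16


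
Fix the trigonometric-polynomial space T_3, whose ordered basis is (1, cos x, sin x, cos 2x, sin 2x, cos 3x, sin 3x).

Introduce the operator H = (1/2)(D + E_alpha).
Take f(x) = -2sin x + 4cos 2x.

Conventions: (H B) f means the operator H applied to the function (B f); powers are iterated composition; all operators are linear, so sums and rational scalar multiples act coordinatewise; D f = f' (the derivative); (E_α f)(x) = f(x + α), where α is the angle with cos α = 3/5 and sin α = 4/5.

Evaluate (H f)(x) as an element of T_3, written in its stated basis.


D f = -2cos x - 8sin 2x
E_alpha f = -(8/5)cos x - (6/5)sin x - (28/25)cos 2x - (96/25)sin 2x
(D + E_alpha) f = -(18/5)cos x - (6/5)sin x - (28/25)cos 2x - (296/25)sin 2x
((1/2)(D + E_alpha)) f = -(9/5)cos x - (3/5)sin x - (14/25)cos 2x - (148/25)sin 2x

g(x) = -(9/5)cos x - (3/5)sin x - (14/25)cos 2x - (148/25)sin 2x


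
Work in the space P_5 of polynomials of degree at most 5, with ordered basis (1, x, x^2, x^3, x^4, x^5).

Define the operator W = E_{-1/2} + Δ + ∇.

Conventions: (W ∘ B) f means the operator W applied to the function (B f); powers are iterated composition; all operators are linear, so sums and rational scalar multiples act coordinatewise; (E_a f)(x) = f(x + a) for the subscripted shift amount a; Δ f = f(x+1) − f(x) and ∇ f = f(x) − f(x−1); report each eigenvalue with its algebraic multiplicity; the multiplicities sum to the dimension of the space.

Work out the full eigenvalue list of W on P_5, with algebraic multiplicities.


λ = 1 (multiplicity 6)

image of 1: 1
image of x: x + 3/2
image of x^2: x^2 + 3x + 1/4
image of x^3: x^3 + (9/2)x^2 + (3/4)x + 15/8
image of x^4: x^4 + 6x^3 + (3/2)x^2 + (15/2)x + 1/16
image of x^5: x^5 + (15/2)x^4 + (5/2)x^3 + (75/4)x^2 + (5/16)x + 63/32
the matrix is upper triangular; its diagonal is (1, 1, 1, 1, 1, 1)
for a triangular matrix the eigenvalues are the diagonal entries, with algebraic multiplicity their repetition count


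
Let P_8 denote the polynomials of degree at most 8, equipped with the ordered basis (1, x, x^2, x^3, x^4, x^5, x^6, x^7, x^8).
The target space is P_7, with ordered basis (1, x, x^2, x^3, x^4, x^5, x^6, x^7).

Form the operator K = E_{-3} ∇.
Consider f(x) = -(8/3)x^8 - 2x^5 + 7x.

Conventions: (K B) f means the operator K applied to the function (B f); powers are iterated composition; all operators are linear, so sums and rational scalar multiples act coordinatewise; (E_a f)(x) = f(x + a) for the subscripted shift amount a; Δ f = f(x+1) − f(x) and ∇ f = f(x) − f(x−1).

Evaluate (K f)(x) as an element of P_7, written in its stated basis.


g(x) = -(64/3)x^7 + (1568/3)x^6 - (16576/3)x^5 + (97970/3)x^4 - (349468/3)x^3 + (751988/3)x^2 - (903358/3)x + 467135/3

∇ f = -(64/3)x^7 + (224/3)x^6 - (448/3)x^5 + (530/3)x^4 - (388/3)x^3 + (164/3)x^2 - (34/3)x + 23/3
E_{-3} ∇ f = -(64/3)x^7 + (1568/3)x^6 - (16576/3)x^5 + (97970/3)x^4 - (349468/3)x^3 + (751988/3)x^2 - (903358/3)x + 467135/3


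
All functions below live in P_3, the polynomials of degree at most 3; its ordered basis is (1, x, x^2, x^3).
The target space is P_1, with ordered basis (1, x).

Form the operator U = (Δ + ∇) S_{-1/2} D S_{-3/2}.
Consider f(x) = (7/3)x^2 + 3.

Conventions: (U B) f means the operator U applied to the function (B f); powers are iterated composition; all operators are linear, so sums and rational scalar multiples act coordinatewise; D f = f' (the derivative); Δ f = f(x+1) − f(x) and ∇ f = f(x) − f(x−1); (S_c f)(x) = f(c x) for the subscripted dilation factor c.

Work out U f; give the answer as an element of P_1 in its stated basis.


the image equals g(x) = -21/2

S_{-3/2} f = (21/4)x^2 + 3
D S_{-3/2} f = (21/2)x
S_{-1/2} D S_{-3/2} f = -(21/4)x
Δ (S_{-1/2} D S_{-3/2}) f = -21/4
∇ (S_{-1/2} D S_{-3/2}) f = -21/4
(Δ + ∇) (S_{-1/2} D S_{-3/2}) f = -21/2


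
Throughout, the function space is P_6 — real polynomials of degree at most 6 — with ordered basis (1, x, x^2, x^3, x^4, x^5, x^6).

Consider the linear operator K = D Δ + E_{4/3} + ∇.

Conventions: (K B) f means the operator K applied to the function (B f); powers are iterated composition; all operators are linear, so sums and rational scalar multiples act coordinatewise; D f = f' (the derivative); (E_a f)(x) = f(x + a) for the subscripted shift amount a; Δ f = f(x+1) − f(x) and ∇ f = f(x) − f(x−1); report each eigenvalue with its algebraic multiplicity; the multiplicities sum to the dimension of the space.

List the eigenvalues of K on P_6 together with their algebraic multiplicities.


λ = 1 (multiplicity 7)

image of 1: 1
image of x: x + 7/3
image of x^2: x^2 + (14/3)x + 25/9
image of x^3: x^3 + 7x^2 + (25/3)x + 172/27
image of x^4: x^4 + (28/3)x^3 + (50/3)x^2 + (688/27)x + 499/81
image of x^5: x^5 + (35/3)x^4 + (250/9)x^3 + (1720/27)x^2 + (2495/81)x + 2482/243
image of x^6: x^6 + 14x^5 + (125/3)x^4 + (3440/27)x^3 + (2495/27)x^2 + (4964/81)x + 7741/729
the matrix is upper triangular; its diagonal is (1, 1, 1, 1, 1, 1, 1)
for a triangular matrix the eigenvalues are the diagonal entries, with algebraic multiplicity their repetition count


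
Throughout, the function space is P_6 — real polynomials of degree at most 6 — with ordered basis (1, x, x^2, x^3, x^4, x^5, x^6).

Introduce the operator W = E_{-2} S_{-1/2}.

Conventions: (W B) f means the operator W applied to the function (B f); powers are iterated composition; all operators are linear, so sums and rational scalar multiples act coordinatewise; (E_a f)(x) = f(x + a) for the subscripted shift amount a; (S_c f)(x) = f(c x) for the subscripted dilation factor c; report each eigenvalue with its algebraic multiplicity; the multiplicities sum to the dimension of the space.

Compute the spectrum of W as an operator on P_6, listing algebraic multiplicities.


image of 1: 1
image of x: -(1/2)x + 1
image of x^2: (1/4)x^2 - x + 1
image of x^3: -(1/8)x^3 + (3/4)x^2 - (3/2)x + 1
image of x^4: (1/16)x^4 - (1/2)x^3 + (3/2)x^2 - 2x + 1
image of x^5: -(1/32)x^5 + (5/16)x^4 - (5/4)x^3 + (5/2)x^2 - (5/2)x + 1
image of x^6: (1/64)x^6 - (3/16)x^5 + (15/16)x^4 - (5/2)x^3 + (15/4)x^2 - 3x + 1
the matrix is upper triangular; its diagonal is (1, -1/2, 1/4, -1/8, 1/16, -1/32, 1/64)
for a triangular matrix the eigenvalues are the diagonal entries, with algebraic multiplicity their repetition count

λ = -1/2 (multiplicity 1), λ = -1/8 (multiplicity 1), λ = -1/32 (multiplicity 1), λ = 1/64 (multiplicity 1), λ = 1/16 (multiplicity 1), λ = 1/4 (multiplicity 1), λ = 1 (multiplicity 1)


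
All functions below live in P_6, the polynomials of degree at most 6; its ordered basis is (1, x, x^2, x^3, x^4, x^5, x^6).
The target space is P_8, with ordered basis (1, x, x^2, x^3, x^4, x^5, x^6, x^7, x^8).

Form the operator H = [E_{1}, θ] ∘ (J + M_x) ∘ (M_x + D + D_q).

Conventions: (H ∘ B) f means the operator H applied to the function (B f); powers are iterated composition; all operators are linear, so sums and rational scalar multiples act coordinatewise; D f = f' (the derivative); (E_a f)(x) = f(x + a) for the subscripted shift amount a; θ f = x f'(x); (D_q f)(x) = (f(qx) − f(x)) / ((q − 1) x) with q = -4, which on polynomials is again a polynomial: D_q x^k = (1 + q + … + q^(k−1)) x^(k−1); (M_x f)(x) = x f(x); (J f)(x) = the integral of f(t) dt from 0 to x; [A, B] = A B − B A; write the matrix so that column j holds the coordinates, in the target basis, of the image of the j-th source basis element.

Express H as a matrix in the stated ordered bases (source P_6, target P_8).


image of 1: 3x + 3
image of x: 4x^2 + 8x + 8
image of x^2: 5x^3 + 15x^2 + 12x + 2
image of x^3: 6x^4 + 24x^3 + 100x^2 + 152x + 70
image of x^4: 7x^5 + 35x^4 - 165x^3 - 635x^2 - 670x - 228
image of x^5: 8x^6 + 48x^5 + 1380x^4 + 5200x^3 + 7680x^2 + 5088x + 1268
image of x^6: 9x^7 + 63x^6 - 5502x^5 - 28140x^4 - 56595x^3 - 56721x^2 - 28392x - 5682
each image's coordinates form column j of the matrix

the matrix is [[3, 8, 2, 70, -228, 1268, -5682]; [3, 8, 12, 152, -670, 5088, -28392]; [0, 4, 15, 100, -635, 7680, -56721]; [0, 0, 5, 24, -165, 5200, -56595]; [0, 0, 0, 6, 35, 1380, -28140]; [0, 0, 0, 0, 7, 48, -5502]; [0, 0, 0, 0, 0, 8, 63]; [0, 0, 0, 0, 0, 0, 9]; [0, 0, 0, 0, 0, 0, 0]] (rows listed top to bottom)


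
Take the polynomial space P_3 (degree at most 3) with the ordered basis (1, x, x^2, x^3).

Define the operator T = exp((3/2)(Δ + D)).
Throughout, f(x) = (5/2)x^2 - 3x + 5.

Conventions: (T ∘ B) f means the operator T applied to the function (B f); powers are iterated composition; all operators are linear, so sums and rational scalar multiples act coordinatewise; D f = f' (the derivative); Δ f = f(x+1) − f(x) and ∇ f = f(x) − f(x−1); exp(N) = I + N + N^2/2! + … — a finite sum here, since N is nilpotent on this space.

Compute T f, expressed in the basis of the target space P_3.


order-1 term: 15x - 21/4
order-2 term: 45/2
the series for exp((3/2)(Δ + D)) f terminates at order 2
exp((3/2)(Δ + D)) f = (5/2)x^2 + 12x + 89/4

the image equals g(x) = (5/2)x^2 + 12x + 89/4


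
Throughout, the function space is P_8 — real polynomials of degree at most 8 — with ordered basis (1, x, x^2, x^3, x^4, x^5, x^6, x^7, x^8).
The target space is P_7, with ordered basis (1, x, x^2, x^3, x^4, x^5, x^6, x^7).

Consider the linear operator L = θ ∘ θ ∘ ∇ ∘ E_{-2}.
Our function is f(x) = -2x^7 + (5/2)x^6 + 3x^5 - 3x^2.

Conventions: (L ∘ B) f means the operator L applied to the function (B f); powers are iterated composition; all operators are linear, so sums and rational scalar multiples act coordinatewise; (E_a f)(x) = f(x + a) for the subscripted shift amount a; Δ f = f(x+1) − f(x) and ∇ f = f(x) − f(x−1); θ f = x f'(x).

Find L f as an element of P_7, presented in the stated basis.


g(x) = -504x^6 + 5625x^5 - 24040x^4 + 48150x^3 - 42918x^2 + 11494x

E_{-2} f = -2x^7 + (61/2)x^6 - 195x^5 + 680x^4 - 1400x^3 + 1701x^2 - 1124x + 308
∇ E_{-2} f = -14x^6 + 225x^5 - (3005/2)x^4 + 5350x^3 - (21459/2)x^2 + 11494x - 10265/2
θ ∇ E_{-2} f = -84x^6 + 1125x^5 - 6010x^4 + 16050x^3 - 21459x^2 + 11494x
θ θ ∇ E_{-2} f = -504x^6 + 5625x^5 - 24040x^4 + 48150x^3 - 42918x^2 + 11494x


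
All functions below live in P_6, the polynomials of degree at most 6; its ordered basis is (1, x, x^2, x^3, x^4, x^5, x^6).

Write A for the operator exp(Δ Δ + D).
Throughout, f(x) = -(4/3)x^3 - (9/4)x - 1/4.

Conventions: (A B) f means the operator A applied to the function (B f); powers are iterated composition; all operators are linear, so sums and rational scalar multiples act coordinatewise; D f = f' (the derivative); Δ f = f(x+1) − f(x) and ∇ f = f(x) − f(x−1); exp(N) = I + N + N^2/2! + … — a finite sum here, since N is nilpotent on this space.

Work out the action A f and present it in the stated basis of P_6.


order-1 term: -4x^2 - 8x - 41/4
order-2 term: -4x - 8
order-3 term: -4/3
the series for exp(Δ Δ + D) f terminates at order 3
exp(Δ Δ + D) f = -(4/3)x^3 - 4x^2 - (57/4)x - 119/6

g(x) = -(4/3)x^3 - 4x^2 - (57/4)x - 119/6


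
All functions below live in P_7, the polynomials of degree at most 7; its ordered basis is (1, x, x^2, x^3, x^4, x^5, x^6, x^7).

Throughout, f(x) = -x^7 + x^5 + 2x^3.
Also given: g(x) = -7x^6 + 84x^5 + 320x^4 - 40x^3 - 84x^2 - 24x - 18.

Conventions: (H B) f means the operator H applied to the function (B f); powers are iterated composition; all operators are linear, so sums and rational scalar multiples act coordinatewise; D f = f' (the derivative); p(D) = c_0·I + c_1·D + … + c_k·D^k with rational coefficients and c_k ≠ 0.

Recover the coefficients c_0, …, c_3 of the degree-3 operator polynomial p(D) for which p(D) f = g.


D^0 f = -x^7 + x^5 + 2x^3
D^1 f = -7x^6 + 5x^4 + 6x^2
D^2 f = -42x^5 + 20x^3 + 12x
D^3 f = -210x^4 + 60x^2 + 12
matching coefficients of g against c_0 f + c_1 Df + … from the top degree down determines the c_i
solution: c_0 = 0, c_1 = 1, c_2 = -2, c_3 = -3/2

p(D) = D − 2·D^2 − (3/2)·D^3, i.e. c_0 = 0, c_1 = 1, c_2 = -2, c_3 = -3/2


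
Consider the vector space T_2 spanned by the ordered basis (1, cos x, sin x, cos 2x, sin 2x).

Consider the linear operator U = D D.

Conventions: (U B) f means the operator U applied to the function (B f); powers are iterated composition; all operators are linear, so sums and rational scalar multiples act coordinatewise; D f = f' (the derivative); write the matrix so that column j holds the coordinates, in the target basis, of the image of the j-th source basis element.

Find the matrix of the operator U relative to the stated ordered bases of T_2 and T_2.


the matrix is [[0, 0, 0, 0, 0]; [0, -1, 0, 0, 0]; [0, 0, -1, 0, 0]; [0, 0, 0, -4, 0]; [0, 0, 0, 0, -4]] (rows listed top to bottom)

image of 1: 0
image of cos x: -cos x
image of sin x: -sin x
image of cos 2x: -4cos 2x
image of sin 2x: -4sin 2x
each image's coordinates form column j of the matrix


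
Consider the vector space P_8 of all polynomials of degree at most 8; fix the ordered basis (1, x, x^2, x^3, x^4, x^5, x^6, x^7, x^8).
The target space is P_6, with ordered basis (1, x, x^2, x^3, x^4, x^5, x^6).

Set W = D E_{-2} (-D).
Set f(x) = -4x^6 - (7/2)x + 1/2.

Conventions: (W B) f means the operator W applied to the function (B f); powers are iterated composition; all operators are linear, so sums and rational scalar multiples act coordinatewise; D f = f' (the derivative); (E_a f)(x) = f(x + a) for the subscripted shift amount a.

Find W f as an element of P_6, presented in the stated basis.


g(x) = 120x^4 - 960x^3 + 2880x^2 - 3840x + 1920

D f = -24x^5 - 7/2
(-D) f = 24x^5 + 7/2
E_{-2} (-D) f = 24x^5 - 240x^4 + 960x^3 - 1920x^2 + 1920x - 1529/2
D E_{-2} (-D) f = 120x^4 - 960x^3 + 2880x^2 - 3840x + 1920


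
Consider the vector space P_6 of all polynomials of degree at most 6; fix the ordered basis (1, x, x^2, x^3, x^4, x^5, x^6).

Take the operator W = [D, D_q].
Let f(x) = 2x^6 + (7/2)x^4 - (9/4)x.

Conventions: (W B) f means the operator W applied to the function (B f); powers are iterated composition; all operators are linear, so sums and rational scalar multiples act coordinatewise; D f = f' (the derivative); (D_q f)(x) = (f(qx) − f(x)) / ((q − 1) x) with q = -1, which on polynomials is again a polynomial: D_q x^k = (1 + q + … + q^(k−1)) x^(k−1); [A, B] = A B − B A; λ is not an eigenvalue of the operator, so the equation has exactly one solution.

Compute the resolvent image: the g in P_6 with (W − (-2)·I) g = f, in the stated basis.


the image equals g(x) = x^6 + (19/4)x^4 + (19/2)x^2 - (9/8)x + 19/2

write g with unknown coordinates in the stated basis and equate coefficients in (W − (-2)·I) g = f
solving from the highest basis element down gives g = x^6 + (19/4)x^4 + (19/2)x^2 - (9/8)x + 19/2
check: W g = -6x^4 - 19x^2 - 19
so W g − (-2)·g = 2x^6 + (7/2)x^4 - (9/4)x = f ✓


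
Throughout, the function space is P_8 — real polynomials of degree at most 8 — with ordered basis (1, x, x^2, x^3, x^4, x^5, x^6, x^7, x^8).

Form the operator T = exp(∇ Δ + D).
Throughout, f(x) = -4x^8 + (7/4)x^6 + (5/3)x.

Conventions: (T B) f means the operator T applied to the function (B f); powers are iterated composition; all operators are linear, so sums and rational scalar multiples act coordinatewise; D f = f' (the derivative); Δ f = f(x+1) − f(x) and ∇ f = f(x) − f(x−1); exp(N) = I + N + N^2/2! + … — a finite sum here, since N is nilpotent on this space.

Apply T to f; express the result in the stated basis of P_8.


order-1 term: -32x^7 - 224x^6 + (21/2)x^5 - (1015/2)x^4 - (343/2)x^2 - 17/6
order-2 term: -112x^6 - 1344x^5 - (13335/4)x^4 - 2030x^3 - 6405x^2 - 343x - 903
order-3 term: -224x^5 - 3360x^4 - 13405x^3 - 16485x^2 - 12810x - 13363/2
order-4 term: -280x^4 - 4480x^3 - (80535/4)x^2 - 28910x - 13125
order-5 term: -224x^3 - 3360x^2 - (26859/2)x - 27895/2
order-6 term: -112x^2 - 1344x - 13433/4
order-7 term: -32x - 224
order-8 term: -4
the series for exp(∇ Δ + D) f terminates at order 8
exp(∇ Δ + D) f = -4x^8 - 32x^7 - (1337/4)x^6 - (3115/2)x^5 - (29925/4)x^4 - 20139x^3 - (186669/4)x^2 - (341201/6)x - 458953/12

the image equals g(x) = -4x^8 - 32x^7 - (1337/4)x^6 - (3115/2)x^5 - (29925/4)x^4 - 20139x^3 - (186669/4)x^2 - (341201/6)x - 458953/12


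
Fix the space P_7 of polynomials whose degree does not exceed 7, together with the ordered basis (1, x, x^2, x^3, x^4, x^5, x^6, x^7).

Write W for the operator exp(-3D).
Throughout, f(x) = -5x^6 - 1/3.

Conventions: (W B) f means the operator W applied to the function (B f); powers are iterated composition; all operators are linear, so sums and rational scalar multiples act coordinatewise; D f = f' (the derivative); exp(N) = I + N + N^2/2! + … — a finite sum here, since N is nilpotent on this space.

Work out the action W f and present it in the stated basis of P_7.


the image equals g(x) = -5x^6 + 90x^5 - 675x^4 + 2700x^3 - 6075x^2 + 7290x - 10936/3

order-1 term: 90x^5
order-2 term: -675x^4
order-3 term: 2700x^3
order-4 term: -6075x^2
order-5 term: 7290x
order-6 term: -3645
the series for exp(-3D) f terminates at order 6
exp(-3D) f = -5x^6 + 90x^5 - 675x^4 + 2700x^3 - 6075x^2 + 7290x - 10936/3


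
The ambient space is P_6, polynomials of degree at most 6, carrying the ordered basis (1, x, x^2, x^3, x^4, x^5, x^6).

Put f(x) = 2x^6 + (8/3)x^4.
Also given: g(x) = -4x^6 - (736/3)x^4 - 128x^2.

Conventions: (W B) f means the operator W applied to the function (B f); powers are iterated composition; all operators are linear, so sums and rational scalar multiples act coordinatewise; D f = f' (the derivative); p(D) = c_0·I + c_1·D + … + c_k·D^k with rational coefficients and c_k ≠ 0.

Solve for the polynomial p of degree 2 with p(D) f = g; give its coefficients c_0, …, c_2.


c_0 = -2, c_1 = 0, c_2 = -4

D^0 f = 2x^6 + (8/3)x^4
D^1 f = 12x^5 + (32/3)x^3
D^2 f = 60x^4 + 32x^2
matching coefficients of g against c_0 f + c_1 Df + … from the top degree down determines the c_i
solution: c_0 = -2, c_1 = 0, c_2 = -4


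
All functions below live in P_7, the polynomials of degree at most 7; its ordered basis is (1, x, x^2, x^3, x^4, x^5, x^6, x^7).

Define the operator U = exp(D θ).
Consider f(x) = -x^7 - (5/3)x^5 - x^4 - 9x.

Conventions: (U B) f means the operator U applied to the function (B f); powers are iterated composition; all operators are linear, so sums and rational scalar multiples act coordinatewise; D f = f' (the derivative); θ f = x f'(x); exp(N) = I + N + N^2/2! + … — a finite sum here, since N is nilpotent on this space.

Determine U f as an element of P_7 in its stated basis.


order-1 term: -49x^6 - (125/3)x^4 - 16x^3 - 9
order-2 term: -882x^5 - (1000/3)x^3 - 72x^2
order-3 term: -7350x^4 - 1000x^2 - 96x
order-4 term: -29400x^3 - 1000x - 24
order-5 term: -52920x^2 - 200
order-6 term: -35280x
order-7 term: -5040
the series for exp(D θ) f terminates at order 7
exp(D θ) f = -x^7 - 49x^6 - (2651/3)x^5 - (22178/3)x^4 - (89248/3)x^3 - 53992x^2 - 36385x - 5273

g(x) = -x^7 - 49x^6 - (2651/3)x^5 - (22178/3)x^4 - (89248/3)x^3 - 53992x^2 - 36385x - 5273


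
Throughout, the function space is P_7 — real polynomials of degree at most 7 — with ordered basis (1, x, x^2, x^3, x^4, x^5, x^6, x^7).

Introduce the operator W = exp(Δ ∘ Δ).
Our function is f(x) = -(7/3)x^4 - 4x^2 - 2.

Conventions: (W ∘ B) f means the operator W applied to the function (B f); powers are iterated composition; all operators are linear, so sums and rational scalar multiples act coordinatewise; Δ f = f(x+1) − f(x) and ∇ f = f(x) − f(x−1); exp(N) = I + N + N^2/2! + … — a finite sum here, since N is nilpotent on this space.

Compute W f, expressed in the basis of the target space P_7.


the image equals g(x) = -(7/3)x^4 - 32x^2 - 56x - 212/3

order-1 term: -28x^2 - 56x - 122/3
order-2 term: -28
the series for exp(Δ ∘ Δ) f terminates at order 2
exp(Δ ∘ Δ) f = -(7/3)x^4 - 32x^2 - 56x - 212/3


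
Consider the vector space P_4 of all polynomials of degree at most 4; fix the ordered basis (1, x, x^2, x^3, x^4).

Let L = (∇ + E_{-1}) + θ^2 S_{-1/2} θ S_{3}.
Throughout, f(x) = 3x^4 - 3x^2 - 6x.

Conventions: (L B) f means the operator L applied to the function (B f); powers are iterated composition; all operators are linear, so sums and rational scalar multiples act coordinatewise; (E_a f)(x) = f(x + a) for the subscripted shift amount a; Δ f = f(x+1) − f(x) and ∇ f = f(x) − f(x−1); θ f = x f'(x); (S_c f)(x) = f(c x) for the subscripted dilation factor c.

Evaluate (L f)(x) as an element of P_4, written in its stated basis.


∇ f = 12x^3 - 18x^2 + 6x - 6
E_{-1} f = 3x^4 - 12x^3 + 15x^2 - 12x + 6
(∇ + E_{-1}) f = 3x^4 - 3x^2 - 6x
S_{3} f = 243x^4 - 27x^2 - 18x
θ S_{3} f = 972x^4 - 54x^2 - 18x
S_{-1/2} θ S_{3} f = (243/4)x^4 - (27/2)x^2 + 9x
θ (S_{-1/2} θ S_{3}) f = 243x^4 - 27x^2 + 9x
θ θ (S_{-1/2} θ S_{3}) f = 972x^4 - 54x^2 + 9x
((∇ + E_{-1}) + θ^2 S_{-1/2} θ S_{3}) f = 975x^4 - 57x^2 + 3x

g(x) = 975x^4 - 57x^2 + 3x


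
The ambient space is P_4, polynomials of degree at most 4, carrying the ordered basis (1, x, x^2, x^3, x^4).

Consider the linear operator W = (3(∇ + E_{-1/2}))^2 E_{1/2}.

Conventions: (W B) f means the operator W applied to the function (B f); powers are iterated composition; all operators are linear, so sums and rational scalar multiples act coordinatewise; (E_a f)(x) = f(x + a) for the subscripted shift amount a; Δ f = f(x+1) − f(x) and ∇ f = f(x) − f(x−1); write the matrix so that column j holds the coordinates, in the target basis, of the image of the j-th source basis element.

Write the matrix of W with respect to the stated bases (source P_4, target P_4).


the matrix is [[9, 27/2, 9/4, -81/8, 441/16]; [0, 9, 27, 27/4, -81/2]; [0, 0, 9, 81/2, 27/2]; [0, 0, 0, 9, 54]; [0, 0, 0, 0, 9]] (rows listed top to bottom)

image of 1: 9
image of x: 9x + 27/2
image of x^2: 9x^2 + 27x + 9/4
image of x^3: 9x^3 + (81/2)x^2 + (27/4)x - 81/8
image of x^4: 9x^4 + 54x^3 + (27/2)x^2 - (81/2)x + 441/16
each image's coordinates form column j of the matrix


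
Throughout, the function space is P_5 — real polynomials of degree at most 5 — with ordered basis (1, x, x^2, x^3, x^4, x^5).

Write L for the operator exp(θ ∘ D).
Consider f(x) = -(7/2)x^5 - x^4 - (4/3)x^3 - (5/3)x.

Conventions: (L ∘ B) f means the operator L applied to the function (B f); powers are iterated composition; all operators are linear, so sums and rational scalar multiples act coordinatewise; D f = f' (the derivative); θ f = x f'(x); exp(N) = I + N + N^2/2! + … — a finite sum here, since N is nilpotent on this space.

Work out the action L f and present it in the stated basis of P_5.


the image equals g(x) = -(7/2)x^5 - 71x^4 - (1300/3)x^3 - 884x^2 - (1361/3)x

order-1 term: -70x^4 - 12x^3 - 8x^2
order-2 term: -420x^3 - 36x^2 - 8x
order-3 term: -840x^2 - 24x
order-4 term: -420x
the series for exp(θ ∘ D) f terminates at order 4
exp(θ ∘ D) f = -(7/2)x^5 - 71x^4 - (1300/3)x^3 - 884x^2 - (1361/3)x


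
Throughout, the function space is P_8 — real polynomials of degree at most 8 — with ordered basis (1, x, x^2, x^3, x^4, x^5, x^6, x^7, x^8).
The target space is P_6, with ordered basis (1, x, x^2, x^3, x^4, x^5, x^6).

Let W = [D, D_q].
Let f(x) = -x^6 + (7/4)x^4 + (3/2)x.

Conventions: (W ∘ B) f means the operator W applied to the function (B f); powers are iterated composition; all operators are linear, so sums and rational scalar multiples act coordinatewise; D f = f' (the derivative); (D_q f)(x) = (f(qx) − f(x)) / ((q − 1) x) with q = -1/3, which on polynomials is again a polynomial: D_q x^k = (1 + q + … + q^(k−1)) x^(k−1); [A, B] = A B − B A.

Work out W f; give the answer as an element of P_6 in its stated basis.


the result is g(x) = (188/243)x^4 - (14/9)x^2

D_q f = -(182/243)x^5 + (35/27)x^3 + 3/2
D D_q f = -(910/243)x^4 + (35/9)x^2
D f = -6x^5 + 7x^3 + 3/2
D_q D f = -(122/27)x^4 + (49/9)x^2
[D, D_q] f = (188/243)x^4 - (14/9)x^2


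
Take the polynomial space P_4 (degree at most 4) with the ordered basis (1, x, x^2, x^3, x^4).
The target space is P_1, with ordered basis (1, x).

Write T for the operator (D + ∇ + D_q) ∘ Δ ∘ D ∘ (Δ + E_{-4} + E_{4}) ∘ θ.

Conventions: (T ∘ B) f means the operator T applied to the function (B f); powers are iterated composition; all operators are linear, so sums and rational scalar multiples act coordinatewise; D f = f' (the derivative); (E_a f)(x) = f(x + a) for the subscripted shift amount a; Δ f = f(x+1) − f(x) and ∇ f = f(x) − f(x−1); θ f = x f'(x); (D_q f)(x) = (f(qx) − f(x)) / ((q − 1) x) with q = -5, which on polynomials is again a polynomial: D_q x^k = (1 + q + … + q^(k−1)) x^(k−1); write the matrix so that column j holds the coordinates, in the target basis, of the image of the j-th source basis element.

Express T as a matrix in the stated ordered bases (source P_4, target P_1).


image of 1: 0
image of x: 0
image of x^2: 0
image of x^3: 108
image of x^4: 480
each image's coordinates form column j of the matrix

the matrix is [[0, 0, 0, 108, 480]; [0, 0, 0, 0, 0]] (rows listed top to bottom)
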